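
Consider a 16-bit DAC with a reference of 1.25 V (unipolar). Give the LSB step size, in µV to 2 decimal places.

19.07 µV

Full-scale span = 1.25 V.
LSB = 1.25 / 2^16 = 1.25 / 65536 = 1.90735e-05 V = 19.07 µV.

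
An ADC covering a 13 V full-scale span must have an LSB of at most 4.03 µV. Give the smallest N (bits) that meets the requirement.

Number of steps required ≥ 13 V / 4.03 µV = 3225806.45.
Need 2^N ≥ 3225806.45; 2^21 = 2097152, 2^22 = 4194304.
Minimum N = 22.

22 bits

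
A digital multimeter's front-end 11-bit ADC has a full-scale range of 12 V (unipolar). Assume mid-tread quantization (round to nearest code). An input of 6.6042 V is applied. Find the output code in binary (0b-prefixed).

Full-scale span = 12 V; LSB = 12/2^11 = 5.859 mV.
(V_in − V_low)/LSB = (6.6042 − 0) / 0.00585938 = 1127.117.
Round → code 1127.
In binary (0b-prefixed): 0b10001100111.

code 0b10001100111 (decimal 1127)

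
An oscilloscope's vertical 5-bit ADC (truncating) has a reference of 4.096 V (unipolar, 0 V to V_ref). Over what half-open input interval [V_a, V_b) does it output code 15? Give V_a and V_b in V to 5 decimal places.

LSB = 4.096/2^5 = 128.000 mV.
V_a = V_low + 15·LSB = 1.92 V; V_b = V_low + 16·LSB = 2.048 V.

[1.92000 V, 2.04800 V)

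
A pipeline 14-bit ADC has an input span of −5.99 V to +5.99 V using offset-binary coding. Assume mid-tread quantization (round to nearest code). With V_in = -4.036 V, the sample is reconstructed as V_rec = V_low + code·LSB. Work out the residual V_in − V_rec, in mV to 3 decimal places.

Step size: 11.98 V ÷ 2^14 = 0.731 mV.
(V_in − V_low)/LSB = (-4.036 − (−5.99))/0.000731201 = 2672.3152 → code 2672 (round).
Reconstructed: -4.0362305 V.
Error = -4.036 − (−4.0362305) = 0.000230469 V = 0.230 mV.

0.230 mV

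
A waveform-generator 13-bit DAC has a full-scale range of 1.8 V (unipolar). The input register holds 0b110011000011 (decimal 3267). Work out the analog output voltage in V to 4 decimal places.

LSB = 1.8 V / 2^13 = 219.73 µV.
Code 0b110011000011 = 3267 decimal.
V_out = 0 + 3267 × 0.000219727 V = 0.717847 V.

0.7178 V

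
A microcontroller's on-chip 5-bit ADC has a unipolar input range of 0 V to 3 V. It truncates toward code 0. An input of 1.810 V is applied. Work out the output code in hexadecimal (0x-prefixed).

code 0x13 (decimal 19)

Full-scale span = 3 V; LSB = 3/2^5 = 93.750 mV.
(1.810 − 0) / 0.09375 = 19.307 LSBs.
⌊·⌋(19.307) = 19.
In hexadecimal (0x-prefixed): 0x13.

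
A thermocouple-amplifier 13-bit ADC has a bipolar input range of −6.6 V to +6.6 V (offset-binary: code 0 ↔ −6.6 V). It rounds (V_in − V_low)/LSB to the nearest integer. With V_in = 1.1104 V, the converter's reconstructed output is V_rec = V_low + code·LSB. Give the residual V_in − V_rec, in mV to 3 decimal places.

Step size: 13.2 V ÷ 2^13 = 1.611 mV.
(V_in − V_low)/LSB = (1.1104 − (−6.6))/0.00161133 = 4785.1210 → code 4785 (round).
Reconstructed: 1.1102051 V.
V_in − V_rec = 0.000194922 V = 0.195 mV.

0.195 mV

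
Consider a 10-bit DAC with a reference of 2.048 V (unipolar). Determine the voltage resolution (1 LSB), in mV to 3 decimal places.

Full-scale span = 2.048 V.
LSB = 2.048 / 2^10 = 2.048 / 1024 = 0.002 V = 2.000 mV.

2.000 mV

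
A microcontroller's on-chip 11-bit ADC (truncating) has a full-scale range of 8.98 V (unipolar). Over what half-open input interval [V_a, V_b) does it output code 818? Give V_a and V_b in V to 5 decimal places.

[3.58674 V, 3.59112 V)

LSB = 8.98/2^11 = 4.385 mV.
V_a = V_low + 818·LSB = 3.58674 V; V_b = V_low + 819·LSB = 3.59112 V.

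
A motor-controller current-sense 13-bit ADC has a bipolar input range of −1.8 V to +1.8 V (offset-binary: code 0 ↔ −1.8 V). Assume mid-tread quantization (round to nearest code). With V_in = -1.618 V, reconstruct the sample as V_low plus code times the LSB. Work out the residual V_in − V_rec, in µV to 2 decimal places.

One LSB is 3.6 V / 8192 = 439.45 µV.
Scaled input = 414.1511 LSBs, so code = 414.
Reconstructed: -1.6180664 V.
Difference: 6.64063e-05 V → 66.41 µV.

66.41 µV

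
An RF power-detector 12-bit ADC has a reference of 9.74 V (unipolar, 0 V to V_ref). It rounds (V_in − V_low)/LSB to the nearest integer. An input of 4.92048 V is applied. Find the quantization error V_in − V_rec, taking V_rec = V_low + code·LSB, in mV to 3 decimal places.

0.543 mV

Step size: 9.74 V ÷ 2^12 = 2.378 mV.
(V_in − V_low)/LSB = (4.92048 − 0)/0.00237793 = 2069.2286 → code 2069 (round).
Code 2069 maps back to 0 + 2069×0.00237793 V = 4.9199365 V.
Difference: 0.000543477 V → 0.543 mV.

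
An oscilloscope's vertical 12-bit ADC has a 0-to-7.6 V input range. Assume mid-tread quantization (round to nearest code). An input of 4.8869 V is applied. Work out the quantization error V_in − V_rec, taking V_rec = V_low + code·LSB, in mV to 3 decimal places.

Step size: 7.6 V ÷ 2^12 = 1.855 mV.
(V_in − V_low)/LSB = (4.8869 − 0)/0.00185547 = 2633.7819 → code 2634 (round).
V_rec = 0 + 2634·0.00185547 = 4.8873047 V.
Error = 4.8869 − 4.8873047 = -0.000404687 V = -0.405 mV.

-0.405 mV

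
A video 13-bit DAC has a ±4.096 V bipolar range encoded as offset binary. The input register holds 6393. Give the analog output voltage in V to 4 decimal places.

2.2970 V

LSB = 8.192 V / 2^13 = 1.000 mV.
V_out = (−4.096) + 6393 × 0.001 V = 2.297 V.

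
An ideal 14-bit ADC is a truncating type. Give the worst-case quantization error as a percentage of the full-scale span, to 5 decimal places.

Truncating → worst-case error = 1 LSB = V_FS/2^14, so 100/16384 = 0.00610352 % of full scale.

0.00610 %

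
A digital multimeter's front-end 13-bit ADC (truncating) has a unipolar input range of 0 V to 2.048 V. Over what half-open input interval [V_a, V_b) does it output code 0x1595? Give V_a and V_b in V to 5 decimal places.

LSB = 2.048/2^13 = 250.00 µV.
Code 0x1595 = 5525 decimal.
V_a = V_low + 5525·LSB = 1.38125 V; V_b = V_low + 5526·LSB = 1.3815 V.

[1.38125 V, 1.38150 V)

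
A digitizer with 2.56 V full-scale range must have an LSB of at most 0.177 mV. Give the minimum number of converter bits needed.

Number of steps required ≥ 2.56 V / 0.177 mV = 14463.28.
Need 2^N ≥ 14463.28; 2^13 = 8192, 2^14 = 16384.
Minimum N = 14.

14 bits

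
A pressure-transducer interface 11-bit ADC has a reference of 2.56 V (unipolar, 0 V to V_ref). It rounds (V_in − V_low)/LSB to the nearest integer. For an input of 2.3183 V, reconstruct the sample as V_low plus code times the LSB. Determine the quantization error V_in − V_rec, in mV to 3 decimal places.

Step size: 2.56 V ÷ 2^11 = 1.250 mV.
(V_in − V_low)/LSB = (2.3183 − 0)/0.00125 = 1854.6400 → code 1855 (round).
Code 1855 maps back to 0 + 1855×0.00125 V = 2.31875 V.
Difference: -0.00045 V → -0.450 mV.

-0.450 mV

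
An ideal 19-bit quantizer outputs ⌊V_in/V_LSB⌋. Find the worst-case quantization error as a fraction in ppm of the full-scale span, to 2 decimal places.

Truncating → worst-case error = 1 LSB = V_FS/2^19, so 1e+06/524288 = 1.90735 ppm of full scale.

1.91 ppm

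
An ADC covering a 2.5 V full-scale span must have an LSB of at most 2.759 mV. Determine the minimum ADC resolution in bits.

10 bits

Number of steps required ≥ 2.5 V / 2.759 mV = 906.13.
Need 2^N ≥ 906.13; 2^9 = 512, 2^10 = 1024.
Minimum N = 10.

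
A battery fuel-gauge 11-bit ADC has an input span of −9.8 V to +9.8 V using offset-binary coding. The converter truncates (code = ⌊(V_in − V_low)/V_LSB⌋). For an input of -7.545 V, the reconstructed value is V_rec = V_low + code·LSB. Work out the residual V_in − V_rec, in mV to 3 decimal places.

5.977 mV

LSB = 19.6/2^11 = 9.570 mV.
(-7.545 − (−9.8))/0.00957031 = 235.6245; ⌊·⌋ gives code 235.
Reconstructed: -7.5509766 V.
Difference: 0.00597656 V → 5.977 mV.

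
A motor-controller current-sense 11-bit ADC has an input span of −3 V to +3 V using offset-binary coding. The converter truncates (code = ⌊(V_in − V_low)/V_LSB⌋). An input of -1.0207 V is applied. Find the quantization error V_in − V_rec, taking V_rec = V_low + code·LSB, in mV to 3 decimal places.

1.761 mV

LSB = 6/2^11 = 2.930 mV.
(-1.0207 − (−3))/0.00292969 = 675.6011; ⌊·⌋ gives code 675.
V_rec = (−3) + 675·0.00292969 = -1.0224609 V.
Difference: 0.00176094 V → 1.761 mV.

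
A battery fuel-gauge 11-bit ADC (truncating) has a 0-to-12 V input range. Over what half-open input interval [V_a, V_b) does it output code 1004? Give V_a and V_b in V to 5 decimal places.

LSB = 12/2^11 = 5.859 mV.
V_a = V_low + 1004·LSB = 5.88281 V; V_b = V_low + 1005·LSB = 5.88867 V.

[5.88281 V, 5.88867 V)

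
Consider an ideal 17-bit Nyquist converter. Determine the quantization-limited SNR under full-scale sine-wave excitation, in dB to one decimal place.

104.1 dB

SNR ≈ 6.02·N + 1.76 dB = 6.02·17 + 1.76 = 104.10 dB.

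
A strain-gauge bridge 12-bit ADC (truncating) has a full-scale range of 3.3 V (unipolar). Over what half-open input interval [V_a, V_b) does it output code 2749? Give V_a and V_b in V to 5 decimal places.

LSB = 3.3/2^12 = 0.806 mV.
V_a = V_low + 2749·LSB = 2.21477 V; V_b = V_low + 2750·LSB = 2.21558 V.

[2.21477 V, 2.21558 V)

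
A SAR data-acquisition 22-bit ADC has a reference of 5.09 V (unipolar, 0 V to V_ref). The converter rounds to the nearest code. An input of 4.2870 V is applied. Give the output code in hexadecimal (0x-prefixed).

code 0x35E741 (decimal 3532609)

With 4194304 levels over 5.09 V, one step is 1.21 µV.
Input sits at 3532609.283 steps above V_low.
round(3532609.283) = 3532609.
In hexadecimal (0x-prefixed): 0x35E741.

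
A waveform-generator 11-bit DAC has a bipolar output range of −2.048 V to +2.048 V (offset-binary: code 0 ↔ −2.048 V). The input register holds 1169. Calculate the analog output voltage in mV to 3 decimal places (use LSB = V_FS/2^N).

LSB = 4.096 V / 2^11 = 2.000 mV.
V_out = (−2.048) + 1169 × 0.002 V = 0.29 V.
= 290.000 mV.

290.000 mV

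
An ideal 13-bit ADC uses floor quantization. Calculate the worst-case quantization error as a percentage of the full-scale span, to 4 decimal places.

0.0122 %

Truncating → worst-case error = 1 LSB = V_FS/2^13, so 100/8192 = 0.012207 % of full scale.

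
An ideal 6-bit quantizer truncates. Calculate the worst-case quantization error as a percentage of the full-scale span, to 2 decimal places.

Truncating → worst-case error = 1 LSB = V_FS/2^6, so 100/64 = 1.5625 % of full scale.

1.56 %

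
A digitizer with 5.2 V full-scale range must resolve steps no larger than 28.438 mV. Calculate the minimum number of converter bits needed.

Number of steps required ≥ 5.2 V / 28.438 mV = 182.85.
Need 2^N ≥ 182.85; 2^7 = 128, 2^8 = 256.
Minimum N = 8.

8 bits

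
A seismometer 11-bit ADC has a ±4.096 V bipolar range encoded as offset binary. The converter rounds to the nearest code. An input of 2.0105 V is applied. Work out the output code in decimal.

With 2048 levels over 8.192 V, one step is 4.000 mV.
(2.0105 − (−4.096)) / 0.004 = 1526.625 LSBs.
Round → code 1527.

code 1527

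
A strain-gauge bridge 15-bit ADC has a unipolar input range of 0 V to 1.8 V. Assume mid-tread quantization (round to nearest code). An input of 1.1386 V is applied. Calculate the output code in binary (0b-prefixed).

code 0b101000011111000 (decimal 20728)

LSB = 1.8 V / 32768 = 54.93 µV.
(1.1386 − 0) / 5.49316e-05 = 20727.580 LSBs.
round(20727.580) = 20728.
In binary (0b-prefixed): 0b101000011111000.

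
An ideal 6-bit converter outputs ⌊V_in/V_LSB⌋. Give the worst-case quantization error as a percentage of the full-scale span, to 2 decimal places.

Truncating → worst-case error = 1 LSB = V_FS/2^6, so 100/64 = 1.5625 % of full scale.

1.56 %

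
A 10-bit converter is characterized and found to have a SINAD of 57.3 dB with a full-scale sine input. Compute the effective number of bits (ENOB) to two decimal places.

9.23 bits

ENOB = (SINAD − 1.76) / 6.02 = (57.3 − 1.76)/6.02 = 9.226.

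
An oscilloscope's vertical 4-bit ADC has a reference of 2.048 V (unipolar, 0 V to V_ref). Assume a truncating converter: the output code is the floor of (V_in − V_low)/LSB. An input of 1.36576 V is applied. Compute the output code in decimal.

code 10

With 16 levels over 2.048 V, one step is 128.000 mV.
Input sits at 10.670 steps above V_low.
⌊·⌋(10.670) = 10.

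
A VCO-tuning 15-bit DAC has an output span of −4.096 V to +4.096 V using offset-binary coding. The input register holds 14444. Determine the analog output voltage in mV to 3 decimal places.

-485.000 mV

LSB = 8.192 V / 2^15 = 250.00 µV.
V_out = (−4.096) + 14444 × 0.00025 V = -0.485 V.
= -485.000 mV.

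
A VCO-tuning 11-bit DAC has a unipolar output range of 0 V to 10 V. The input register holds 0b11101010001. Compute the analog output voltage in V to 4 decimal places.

9.1455 V

LSB = 10 V / 2^11 = 4.883 mV.
Code 0b11101010001 = 1873 decimal.
V_out = 0 + 1873 × 0.00488281 V = 9.14551 V.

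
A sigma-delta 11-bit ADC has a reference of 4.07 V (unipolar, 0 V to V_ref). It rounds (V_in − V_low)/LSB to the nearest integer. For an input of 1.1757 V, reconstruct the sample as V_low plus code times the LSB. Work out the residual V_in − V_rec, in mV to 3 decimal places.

One LSB is 4.07 V / 2048 = 1.987 mV.
(1.1757 − 0)/0.0019873 = 591.6053; round gives code 592.
Reconstructed: 1.1764844 V.
Error = 1.1757 − 1.1764844 = -0.000784375 V = -0.784 mV.

-0.784 mV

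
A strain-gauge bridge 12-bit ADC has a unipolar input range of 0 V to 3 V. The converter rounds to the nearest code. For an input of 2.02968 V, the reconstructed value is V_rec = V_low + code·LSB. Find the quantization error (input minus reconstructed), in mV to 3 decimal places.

LSB = 3/2^12 = 0.732 mV.
(2.02968 − 0)/0.000732422 = 2771.1898; round gives code 2771.
Reconstructed: 2.029541 V.
Error = 2.02968 − 2.029541 = 0.000138984 V = 0.139 mV.

0.139 mV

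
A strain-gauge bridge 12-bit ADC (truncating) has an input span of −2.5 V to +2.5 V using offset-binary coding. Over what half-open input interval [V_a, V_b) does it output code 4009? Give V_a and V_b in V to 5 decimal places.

[2.39380 V, 2.39502 V)

LSB = 5/2^12 = 1.221 mV.
V_a = V_low + 4009·LSB = 2.3938 V; V_b = V_low + 4010·LSB = 2.39502 V.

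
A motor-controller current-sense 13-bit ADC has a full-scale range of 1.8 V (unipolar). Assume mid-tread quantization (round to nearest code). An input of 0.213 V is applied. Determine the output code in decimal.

code 969

With 8192 levels over 1.8 V, one step is 219.73 µV.
(V_in − V_low)/LSB = (0.213 − 0) / 0.000219727 = 969.387.
So the output code is 969.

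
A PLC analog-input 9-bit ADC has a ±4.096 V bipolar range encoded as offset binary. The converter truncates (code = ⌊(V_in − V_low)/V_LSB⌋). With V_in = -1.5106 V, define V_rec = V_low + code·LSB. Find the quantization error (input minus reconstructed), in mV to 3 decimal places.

9.400 mV

LSB = 8.192/2^9 = 16.000 mV.
(V_in − V_low)/LSB = (-1.5106 − (−4.096))/0.016 = 161.5875 → code 161 (floor).
Reconstructed: -1.52 V.
Difference: 0.0094 V → 9.400 mV.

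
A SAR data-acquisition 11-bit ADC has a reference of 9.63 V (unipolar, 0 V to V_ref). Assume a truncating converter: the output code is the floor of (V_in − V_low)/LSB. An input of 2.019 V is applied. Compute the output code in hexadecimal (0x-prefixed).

code 0x1AD (decimal 429)

With 2048 levels over 9.63 V, one step is 4.702 mV.
Input sits at 429.378 steps above V_low.
⌊·⌋(429.378) = 429.
In hexadecimal (0x-prefixed): 0x1AD.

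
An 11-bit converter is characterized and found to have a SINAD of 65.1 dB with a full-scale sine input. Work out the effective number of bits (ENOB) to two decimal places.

ENOB = (SINAD − 1.76) / 6.02 = (65.1 − 1.76)/6.02 = 10.522.

10.52 bits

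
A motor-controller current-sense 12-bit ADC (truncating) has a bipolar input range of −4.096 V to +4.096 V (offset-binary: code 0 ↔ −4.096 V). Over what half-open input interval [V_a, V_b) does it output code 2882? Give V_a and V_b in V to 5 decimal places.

LSB = 8.192/2^12 = 2.000 mV.
V_a = V_low + 2882·LSB = 1.668 V; V_b = V_low + 2883·LSB = 1.67 V.

[1.66800 V, 1.67000 V)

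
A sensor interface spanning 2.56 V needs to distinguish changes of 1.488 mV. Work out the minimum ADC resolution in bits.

Number of steps required ≥ 2.56 V / 1.488 mV = 1720.43.
Need 2^N ≥ 1720.43; 2^10 = 1024, 2^11 = 2048.
Minimum N = 11.

11 bits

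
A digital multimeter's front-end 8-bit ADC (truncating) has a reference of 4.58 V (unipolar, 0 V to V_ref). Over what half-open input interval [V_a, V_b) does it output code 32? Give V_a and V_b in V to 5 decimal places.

LSB = 4.58/2^8 = 17.891 mV.
V_a = V_low + 32·LSB = 0.5725 V; V_b = V_low + 33·LSB = 0.590391 V.

[0.57250 V, 0.59039 V)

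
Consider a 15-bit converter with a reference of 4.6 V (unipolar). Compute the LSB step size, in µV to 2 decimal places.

Full-scale span = 4.6 V.
LSB = 4.6 / 2^15 = 4.6 / 32768 = 0.000140381 V = 140.38 µV.

140.38 µV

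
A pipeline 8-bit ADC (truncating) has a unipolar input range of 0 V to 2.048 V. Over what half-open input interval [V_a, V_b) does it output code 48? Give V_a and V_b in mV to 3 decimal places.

LSB = 2.048/2^8 = 8.000 mV.
V_a = V_low + 48·LSB = 0.384 V; V_b = V_low + 49·LSB = 0.392 V.

[384.000 mV, 392.000 mV)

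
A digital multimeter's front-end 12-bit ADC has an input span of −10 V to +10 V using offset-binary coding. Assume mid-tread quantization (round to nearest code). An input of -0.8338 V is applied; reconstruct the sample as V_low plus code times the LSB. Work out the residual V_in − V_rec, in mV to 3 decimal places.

One LSB is 20 V / 4096 = 4.883 mV.
(V_in − V_low)/LSB = (-0.8338 − (−10))/0.00488281 = 1877.2378 → code 1877 (round).
Code 1877 maps back to (−10) + 1877×0.00488281 V = -0.83496094 V.
V_in − V_rec = 0.00116094 V = 1.161 mV.

1.161 mV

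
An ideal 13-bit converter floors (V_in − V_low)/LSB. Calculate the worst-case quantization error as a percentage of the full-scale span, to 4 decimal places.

Truncating → worst-case error = 1 LSB = V_FS/2^13, so 100/8192 = 0.012207 % of full scale.

0.0122 %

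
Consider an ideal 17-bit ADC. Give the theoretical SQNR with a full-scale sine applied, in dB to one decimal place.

SNR ≈ 6.02·N + 1.76 dB = 6.02·17 + 1.76 = 104.10 dB.

104.1 dB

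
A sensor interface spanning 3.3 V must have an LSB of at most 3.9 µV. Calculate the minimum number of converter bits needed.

Number of steps required ≥ 3.3 V / 3.9 µV = 846153.85.
Need 2^N ≥ 846153.85; 2^19 = 524288, 2^20 = 1048576.
Minimum N = 20.

20 bits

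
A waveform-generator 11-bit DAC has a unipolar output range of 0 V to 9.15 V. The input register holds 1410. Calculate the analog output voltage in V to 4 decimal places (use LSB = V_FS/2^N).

6.2996 V

LSB = 9.15 V / 2^11 = 4.468 mV.
V_out = 0 + 1410 × 0.00446777 V = 6.29956 V.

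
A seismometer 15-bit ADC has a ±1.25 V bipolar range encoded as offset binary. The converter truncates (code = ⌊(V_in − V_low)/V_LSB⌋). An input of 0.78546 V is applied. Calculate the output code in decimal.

code 26679

LSB = 2.5 V / 32768 = 76.29 µV.
Input sits at 26679.181 steps above V_low.
⌊·⌋(26679.181) = 26679.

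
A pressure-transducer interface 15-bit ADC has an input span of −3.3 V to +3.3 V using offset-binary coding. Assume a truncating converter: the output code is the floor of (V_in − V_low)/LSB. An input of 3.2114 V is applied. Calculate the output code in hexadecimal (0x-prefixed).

With 32768 levels over 6.6 V, one step is 201.42 µV.
(V_in − V_low)/LSB = (3.2114 − (−3.3)) / 0.000201416 = 32328.114.
Floor → code 32328.
In hexadecimal (0x-prefixed): 0x7E48.

code 0x7E48 (decimal 32328)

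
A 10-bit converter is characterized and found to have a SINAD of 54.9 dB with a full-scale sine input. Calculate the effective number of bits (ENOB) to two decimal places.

ENOB = (SINAD − 1.76) / 6.02 = (54.9 − 1.76)/6.02 = 8.827.

8.83 bits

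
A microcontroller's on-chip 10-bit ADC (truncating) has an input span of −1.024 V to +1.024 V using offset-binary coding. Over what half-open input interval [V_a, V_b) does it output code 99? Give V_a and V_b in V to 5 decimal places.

[-0.82600 V, -0.82400 V)

LSB = 2.048/2^10 = 2.000 mV.
V_a = V_low + 99·LSB = -0.826 V; V_b = V_low + 100·LSB = -0.824 V.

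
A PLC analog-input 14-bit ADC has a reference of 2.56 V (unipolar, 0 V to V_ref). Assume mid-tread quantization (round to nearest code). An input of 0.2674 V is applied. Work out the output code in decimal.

Full-scale span = 2.56 V; LSB = 2.56/2^14 = 156.25 µV.
(V_in − V_low)/LSB = (0.2674 − 0) / 0.00015625 = 1711.360.
Round → code 1711.

code 1711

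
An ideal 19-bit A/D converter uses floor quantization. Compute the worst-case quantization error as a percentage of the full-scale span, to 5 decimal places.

0.00019 %

Truncating → worst-case error = 1 LSB = V_FS/2^19, so 100/524288 = 0.000190735 % of full scale.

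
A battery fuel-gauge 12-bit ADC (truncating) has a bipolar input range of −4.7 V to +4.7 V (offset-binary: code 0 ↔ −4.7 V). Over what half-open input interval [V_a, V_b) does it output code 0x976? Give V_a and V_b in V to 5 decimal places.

LSB = 9.4/2^12 = 2.295 mV.
Code 0x976 = 2422 decimal.
V_a = V_low + 2422·LSB = 0.858301 V; V_b = V_low + 2423·LSB = 0.860596 V.

[0.85830 V, 0.86060 V)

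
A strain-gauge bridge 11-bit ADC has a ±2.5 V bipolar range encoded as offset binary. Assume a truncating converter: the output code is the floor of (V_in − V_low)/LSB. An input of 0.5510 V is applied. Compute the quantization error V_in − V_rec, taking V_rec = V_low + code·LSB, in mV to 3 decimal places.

One LSB is 5 V / 2048 = 2.441 mV.
Scaled input = 1249.6896 LSBs, so code = 1249.
Reconstructed: 0.54931641 V.
Difference: 0.00168359 V → 1.684 mV.

1.684 mV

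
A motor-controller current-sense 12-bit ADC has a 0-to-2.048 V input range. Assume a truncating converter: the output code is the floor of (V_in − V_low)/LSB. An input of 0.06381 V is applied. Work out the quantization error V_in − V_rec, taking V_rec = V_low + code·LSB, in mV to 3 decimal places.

0.310 mV

Step size: 2.048 V ÷ 2^12 = 0.500 mV.
Scaled input = 127.6200 LSBs, so code = 127.
Code 127 maps back to 0 + 127×0.0005 V = 0.0635 V.
V_in − V_rec = 0.00031 V = 0.310 mV.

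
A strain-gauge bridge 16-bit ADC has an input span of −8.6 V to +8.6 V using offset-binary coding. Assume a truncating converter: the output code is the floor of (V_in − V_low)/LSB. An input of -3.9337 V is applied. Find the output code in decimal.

Full-scale span = 17.2 V; LSB = 17.2/2^16 = 262.45 µV.
(V_in − V_low)/LSB = (-3.9337 − (−8.6)) / 0.000262451 = 17779.688.
⌊·⌋(17779.688) = 17779.

code 17779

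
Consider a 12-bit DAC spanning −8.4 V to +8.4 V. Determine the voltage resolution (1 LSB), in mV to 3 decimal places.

4.102 mV

Full-scale span = 16.8 V.
LSB = 16.8 / 2^12 = 16.8 / 4096 = 0.00410156 V = 4.102 mV.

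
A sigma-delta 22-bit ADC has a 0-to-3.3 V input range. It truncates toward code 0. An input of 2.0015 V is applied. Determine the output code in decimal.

code 2543908

With 4194304 levels over 3.3 V, one step is 0.79 µV.
(2.0015 − 0) / 7.86781e-07 = 2543908.926 LSBs.
So the output code is 2543908.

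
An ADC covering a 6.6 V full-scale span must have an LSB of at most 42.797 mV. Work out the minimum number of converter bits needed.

Number of steps required ≥ 6.6 V / 42.797 mV = 154.22.
Need 2^N ≥ 154.22; 2^7 = 128, 2^8 = 256.
Minimum N = 8.

8 bits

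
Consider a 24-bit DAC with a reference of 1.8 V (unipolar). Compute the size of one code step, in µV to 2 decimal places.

Full-scale span = 1.8 V.
LSB = 1.8 / 2^24 = 1.8 / 16777216 = 1.07288e-07 V = 0.11 µV.

0.11 µV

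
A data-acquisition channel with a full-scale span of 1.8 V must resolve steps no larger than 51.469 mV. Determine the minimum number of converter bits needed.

Number of steps required ≥ 1.8 V / 51.469 mV = 34.97.
Need 2^N ≥ 34.97; 2^5 = 32, 2^6 = 64.
Minimum N = 6.

6 bits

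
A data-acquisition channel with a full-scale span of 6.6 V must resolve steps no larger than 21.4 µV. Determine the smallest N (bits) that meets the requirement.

Number of steps required ≥ 6.6 V / 21.4 µV = 308411.21.
Need 2^N ≥ 308411.21; 2^18 = 262144, 2^19 = 524288.
Minimum N = 19.

19 bits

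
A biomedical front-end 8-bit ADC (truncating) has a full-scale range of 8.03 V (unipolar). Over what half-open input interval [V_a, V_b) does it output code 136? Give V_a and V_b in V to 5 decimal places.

[4.26594 V, 4.29730 V)

LSB = 8.03/2^8 = 31.367 mV.
V_a = V_low + 136·LSB = 4.26594 V; V_b = V_low + 137·LSB = 4.2973 V.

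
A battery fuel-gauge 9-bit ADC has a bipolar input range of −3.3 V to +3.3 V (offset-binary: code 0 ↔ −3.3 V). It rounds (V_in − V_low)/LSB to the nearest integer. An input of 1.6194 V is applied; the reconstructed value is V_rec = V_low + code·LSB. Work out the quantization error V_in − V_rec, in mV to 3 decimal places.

Step size: 6.6 V ÷ 2^9 = 12.891 mV.
(1.6194 − (−3.3))/0.0128906 = 381.6262; round gives code 382.
V_rec = (−3.3) + 382·0.0128906 = 1.6242188 V.
Difference: -0.00481875 V → -4.819 mV.

-4.819 mV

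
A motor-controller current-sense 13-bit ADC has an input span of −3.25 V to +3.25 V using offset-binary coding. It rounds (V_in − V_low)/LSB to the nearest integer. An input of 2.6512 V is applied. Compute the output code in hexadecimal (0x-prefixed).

code 0x1D0D (decimal 7437)

LSB = 6.5 V / 8192 = 0.793 mV.
(V_in − V_low)/LSB = (2.6512 − (−3.25)) / 0.000793457 = 7437.328.
Round → code 7437.
In hexadecimal (0x-prefixed): 0x1D0D.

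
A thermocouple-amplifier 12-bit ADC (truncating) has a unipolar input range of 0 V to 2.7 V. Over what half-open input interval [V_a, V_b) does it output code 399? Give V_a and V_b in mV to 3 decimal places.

[263.013 mV, 263.672 mV)

LSB = 2.7/2^12 = 0.659 mV.
V_a = V_low + 399·LSB = 0.263013 V; V_b = V_low + 400·LSB = 0.263672 V.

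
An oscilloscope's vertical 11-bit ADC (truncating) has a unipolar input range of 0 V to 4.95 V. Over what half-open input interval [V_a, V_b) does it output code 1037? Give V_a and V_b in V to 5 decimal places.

[2.50642 V, 2.50884 V)

LSB = 4.95/2^11 = 2.417 mV.
V_a = V_low + 1037·LSB = 2.50642 V; V_b = V_low + 1038·LSB = 2.50884 V.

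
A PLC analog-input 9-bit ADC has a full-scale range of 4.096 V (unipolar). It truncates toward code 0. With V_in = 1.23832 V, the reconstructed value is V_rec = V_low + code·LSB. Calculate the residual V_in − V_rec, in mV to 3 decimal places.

6.320 mV

One LSB is 4.096 V / 512 = 8.000 mV.
(V_in − V_low)/LSB = (1.23832 − 0)/0.008 = 154.7900 → code 154 (floor).
Reconstructed: 1.232 V.
Difference: 0.00632 V → 6.320 mV.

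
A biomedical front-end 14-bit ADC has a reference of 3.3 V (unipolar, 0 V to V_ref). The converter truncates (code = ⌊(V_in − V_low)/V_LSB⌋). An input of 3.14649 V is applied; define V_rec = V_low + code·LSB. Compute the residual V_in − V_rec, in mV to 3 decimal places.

0.170 mV

LSB = 3.3/2^14 = 201.42 µV.
(3.14649 − 0)/0.000201416 = 15621.8461; ⌊·⌋ gives code 15621.
Code 15621 maps back to 0 + 15621×0.000201416 V = 3.1463196 V.
Error = 3.14649 − 3.1463196 = 0.00017042 V = 0.170 mV.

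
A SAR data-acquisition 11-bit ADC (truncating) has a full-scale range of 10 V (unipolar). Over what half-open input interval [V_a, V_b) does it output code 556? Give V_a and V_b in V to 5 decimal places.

LSB = 10/2^11 = 4.883 mV.
V_a = V_low + 556·LSB = 2.71484 V; V_b = V_low + 557·LSB = 2.71973 V.

[2.71484 V, 2.71973 V)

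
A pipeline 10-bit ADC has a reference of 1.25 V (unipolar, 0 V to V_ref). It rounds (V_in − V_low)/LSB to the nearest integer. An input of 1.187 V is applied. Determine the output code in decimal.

code 972

LSB = 1.25 V / 1024 = 1.221 mV.
(V_in − V_low)/LSB = (1.187 − 0) / 0.0012207 = 972.390.
So the output code is 972.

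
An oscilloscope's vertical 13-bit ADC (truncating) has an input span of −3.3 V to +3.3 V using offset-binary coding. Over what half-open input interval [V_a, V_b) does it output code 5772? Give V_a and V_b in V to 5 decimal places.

[1.35029 V, 1.35110 V)

LSB = 6.6/2^13 = 0.806 mV.
V_a = V_low + 5772·LSB = 1.35029 V; V_b = V_low + 5773·LSB = 1.3511 V.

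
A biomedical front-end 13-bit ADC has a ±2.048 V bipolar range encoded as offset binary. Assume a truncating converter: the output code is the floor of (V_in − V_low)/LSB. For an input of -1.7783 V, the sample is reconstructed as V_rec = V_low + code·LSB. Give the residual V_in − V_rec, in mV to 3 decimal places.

0.200 mV

One LSB is 4.096 V / 8192 = 0.500 mV.
(V_in − V_low)/LSB = (-1.7783 − (−2.048))/0.0005 = 539.4000 → code 539 (floor).
Reconstructed: -1.7785 V.
Error = -1.7783 − (−1.7785) = 0.0002 V = 0.200 mV.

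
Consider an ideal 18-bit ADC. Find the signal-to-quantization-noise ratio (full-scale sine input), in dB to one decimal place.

SNR ≈ 6.02·N + 1.76 dB = 6.02·18 + 1.76 = 110.12 dB.

110.1 dB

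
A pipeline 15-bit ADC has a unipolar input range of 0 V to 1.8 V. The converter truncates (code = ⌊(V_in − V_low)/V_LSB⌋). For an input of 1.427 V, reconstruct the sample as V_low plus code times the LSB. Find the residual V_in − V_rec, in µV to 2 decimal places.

One LSB is 1.8 V / 32768 = 54.93 µV.
(1.427 − 0)/5.49316e-05 = 25977.7422; ⌊·⌋ gives code 25977.
V_rec = 0 + 25977·5.49316e-05 = 1.4269592 V.
Difference: 4.07715e-05 V → 40.77 µV.

40.77 µV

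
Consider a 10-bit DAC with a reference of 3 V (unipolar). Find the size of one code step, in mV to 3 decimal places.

2.930 mV

Full-scale span = 3 V.
LSB = 3 / 2^10 = 3 / 1024 = 0.00292969 V = 2.930 mV.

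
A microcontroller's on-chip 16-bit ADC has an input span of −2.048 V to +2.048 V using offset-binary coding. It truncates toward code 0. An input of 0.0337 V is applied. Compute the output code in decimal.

LSB = 4.096 V / 65536 = 62.50 µV.
Input sits at 33307.200 steps above V_low.
Floor → code 33307.

code 33307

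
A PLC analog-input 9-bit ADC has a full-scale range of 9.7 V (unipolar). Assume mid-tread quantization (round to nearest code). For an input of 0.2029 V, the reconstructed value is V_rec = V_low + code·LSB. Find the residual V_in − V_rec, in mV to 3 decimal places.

-5.498 mV

One LSB is 9.7 V / 512 = 18.945 mV.
(V_in − V_low)/LSB = (0.2029 − 0)/0.0189453 = 10.7098 → code 11 (round).
Code 11 maps back to 0 + 11×0.0189453 V = 0.20839844 V.
Error = 0.2029 − 0.20839844 = -0.00549844 V = -5.498 mV.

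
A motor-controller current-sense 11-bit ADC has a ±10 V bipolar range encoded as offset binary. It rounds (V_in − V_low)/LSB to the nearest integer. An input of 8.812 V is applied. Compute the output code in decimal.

code 1926

LSB = 20 V / 2048 = 9.766 mV.
(8.812 − (−10)) / 0.00976562 = 1926.349 LSBs.
Round → code 1926.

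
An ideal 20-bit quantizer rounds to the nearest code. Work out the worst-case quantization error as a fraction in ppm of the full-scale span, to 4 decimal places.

0.4768 ppm

Rounding → worst-case error = ½ LSB = V_FS/2^21, so 1e+06/2097152 = 0.476837 ppm of full scale.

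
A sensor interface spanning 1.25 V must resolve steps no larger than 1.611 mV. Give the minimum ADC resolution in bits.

Number of steps required ≥ 1.25 V / 1.611 mV = 775.92.
Need 2^N ≥ 775.92; 2^9 = 512, 2^10 = 1024.
Minimum N = 10.

10 bits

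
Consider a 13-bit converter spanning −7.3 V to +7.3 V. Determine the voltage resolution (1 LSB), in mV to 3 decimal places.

Full-scale span = 14.6 V.
LSB = 14.6 / 2^13 = 14.6 / 8192 = 0.00178223 V = 1.782 mV.

1.782 mV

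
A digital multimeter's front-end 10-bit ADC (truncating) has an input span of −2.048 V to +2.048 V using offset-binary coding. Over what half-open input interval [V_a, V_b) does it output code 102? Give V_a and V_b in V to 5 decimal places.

[-1.64000 V, -1.63600 V)

LSB = 4.096/2^10 = 4.000 mV.
V_a = V_low + 102·LSB = -1.64 V; V_b = V_low + 103·LSB = -1.636 V.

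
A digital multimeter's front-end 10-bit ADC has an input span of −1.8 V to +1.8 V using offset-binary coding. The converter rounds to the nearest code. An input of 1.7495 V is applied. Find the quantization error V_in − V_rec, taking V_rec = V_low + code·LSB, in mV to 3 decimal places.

-1.281 mV

LSB = 3.6/2^10 = 3.516 mV.
Scaled input = 1009.6356 LSBs, so code = 1010.
V_rec = (−1.8) + 1010·0.00351563 = 1.7507812 V.
V_in − V_rec = -0.00128125 V = -1.281 mV.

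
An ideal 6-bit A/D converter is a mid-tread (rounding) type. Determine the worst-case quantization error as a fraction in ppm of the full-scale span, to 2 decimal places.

7812.50 ppm

Rounding → worst-case error = ½ LSB = V_FS/2^7, so 1e+06/128 = 7812.5 ppm of full scale.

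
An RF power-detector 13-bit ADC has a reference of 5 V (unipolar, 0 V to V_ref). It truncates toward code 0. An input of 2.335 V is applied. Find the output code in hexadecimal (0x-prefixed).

Full-scale span = 5 V; LSB = 5/2^13 = 0.610 mV.
Input sits at 3825.664 steps above V_low.
So the output code is 3825.
In hexadecimal (0x-prefixed): 0xEF1.

code 0xEF1 (decimal 3825)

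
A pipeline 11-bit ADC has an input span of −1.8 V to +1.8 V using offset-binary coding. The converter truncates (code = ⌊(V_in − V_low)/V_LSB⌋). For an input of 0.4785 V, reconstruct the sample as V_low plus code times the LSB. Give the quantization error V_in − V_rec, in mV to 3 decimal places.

0.375 mV

Step size: 3.6 V ÷ 2^11 = 1.758 mV.
Scaled input = 1296.2133 LSBs, so code = 1296.
Code 1296 maps back to (−1.8) + 1296×0.00175781 V = 0.478125 V.
V_in − V_rec = 0.000375 V = 0.375 mV.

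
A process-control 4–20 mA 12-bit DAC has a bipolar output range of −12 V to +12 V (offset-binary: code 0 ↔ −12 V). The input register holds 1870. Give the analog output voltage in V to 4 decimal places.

LSB = 24 V / 2^12 = 5.859 mV.
V_out = (−12) + 1870 × 0.00585938 V = -1.04297 V.

-1.0430 V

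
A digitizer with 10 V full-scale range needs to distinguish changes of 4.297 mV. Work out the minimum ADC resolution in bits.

Number of steps required ≥ 10 V / 4.297 mV = 2327.21.
Need 2^N ≥ 2327.21; 2^11 = 2048, 2^12 = 4096.
Minimum N = 12.

12 bits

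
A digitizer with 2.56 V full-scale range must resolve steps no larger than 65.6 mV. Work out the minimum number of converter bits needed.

6 bits

Number of steps required ≥ 2.56 V / 65.6 mV = 39.02.
Need 2^N ≥ 39.02; 2^5 = 32, 2^6 = 64.
Minimum N = 6.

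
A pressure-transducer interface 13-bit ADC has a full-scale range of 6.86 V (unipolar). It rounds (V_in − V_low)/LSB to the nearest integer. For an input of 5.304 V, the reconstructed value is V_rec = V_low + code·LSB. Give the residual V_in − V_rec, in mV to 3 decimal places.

-0.106 mV

LSB = 6.86/2^13 = 0.837 mV.
(V_in − V_low)/LSB = (5.304 − 0)/0.000837402 = 6333.8729 → code 6334 (round).
V_rec = 0 + 6334·0.000837402 = 5.3041064 V.
Error = 5.304 − 5.3041064 = -0.000106445 V = -0.106 mV.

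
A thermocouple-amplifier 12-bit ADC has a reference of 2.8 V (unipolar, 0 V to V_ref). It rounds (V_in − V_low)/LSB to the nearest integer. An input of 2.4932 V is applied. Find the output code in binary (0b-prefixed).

code 0b111000111111 (decimal 3647)

Full-scale span = 2.8 V; LSB = 2.8/2^12 = 0.684 mV.
Input sits at 3647.195 steps above V_low.
Round → code 3647.
In binary (0b-prefixed): 0b111000111111.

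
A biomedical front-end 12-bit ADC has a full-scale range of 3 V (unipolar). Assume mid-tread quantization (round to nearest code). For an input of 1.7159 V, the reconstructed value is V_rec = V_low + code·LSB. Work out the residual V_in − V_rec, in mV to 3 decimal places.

Step size: 3 V ÷ 2^12 = 0.732 mV.
(V_in − V_low)/LSB = (1.7159 − 0)/0.000732422 = 2342.7755 → code 2343 (round).
V_rec = 0 + 2343·0.000732422 = 1.7160645 V.
V_in − V_rec = -0.000164453 V = -0.164 mV.

-0.164 mV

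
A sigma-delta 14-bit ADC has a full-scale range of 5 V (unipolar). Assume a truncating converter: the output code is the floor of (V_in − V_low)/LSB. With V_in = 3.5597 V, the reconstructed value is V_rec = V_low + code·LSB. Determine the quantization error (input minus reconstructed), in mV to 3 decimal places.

0.130 mV

One LSB is 5 V / 16384 = 305.18 µV.
(V_in − V_low)/LSB = (3.5597 − 0)/0.000305176 = 11664.4250 → code 11664 (floor).
V_rec = 0 + 11664·0.000305176 = 3.5595703 V.
Error = 3.5597 − 3.5595703 = 0.000129688 V = 0.130 mV.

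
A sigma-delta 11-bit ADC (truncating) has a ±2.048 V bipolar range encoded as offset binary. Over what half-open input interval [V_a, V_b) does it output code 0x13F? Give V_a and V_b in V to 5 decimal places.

[-1.41000 V, -1.40800 V)

LSB = 4.096/2^11 = 2.000 mV.
Code 0x13F = 319 decimal.
V_a = V_low + 319·LSB = -1.41 V; V_b = V_low + 320·LSB = -1.408 V.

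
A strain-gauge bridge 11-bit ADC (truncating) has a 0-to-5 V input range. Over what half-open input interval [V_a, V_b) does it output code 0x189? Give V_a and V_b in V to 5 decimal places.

LSB = 5/2^11 = 2.441 mV.
Code 0x189 = 393 decimal.
V_a = V_low + 393·LSB = 0.959473 V; V_b = V_low + 394·LSB = 0.961914 V.

[0.95947 V, 0.96191 V)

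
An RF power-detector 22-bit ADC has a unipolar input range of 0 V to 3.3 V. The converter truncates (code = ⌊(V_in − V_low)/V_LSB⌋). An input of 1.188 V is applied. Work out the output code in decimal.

code 1509949

With 4194304 levels over 3.3 V, one step is 0.79 µV.
Input sits at 1509949.440 steps above V_low.
Floor → code 1509949.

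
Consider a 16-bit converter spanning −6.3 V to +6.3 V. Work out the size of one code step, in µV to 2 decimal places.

192.26 µV

Full-scale span = 12.6 V.
LSB = 12.6 / 2^16 = 12.6 / 65536 = 0.000192261 V = 192.26 µV.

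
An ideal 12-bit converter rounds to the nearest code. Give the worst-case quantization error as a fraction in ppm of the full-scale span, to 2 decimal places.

Rounding → worst-case error = ½ LSB = V_FS/2^13, so 1e+06/8192 = 122.07 ppm of full scale.

122.07 ppm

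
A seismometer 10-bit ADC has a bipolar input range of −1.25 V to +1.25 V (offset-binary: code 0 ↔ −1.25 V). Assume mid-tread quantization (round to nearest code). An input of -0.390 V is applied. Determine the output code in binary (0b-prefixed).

code 0b101100000 (decimal 352)

LSB = 2.5 V / 1024 = 2.441 mV.
Input sits at 352.256 steps above V_low.
So the output code is 352.
In binary (0b-prefixed): 0b101100000.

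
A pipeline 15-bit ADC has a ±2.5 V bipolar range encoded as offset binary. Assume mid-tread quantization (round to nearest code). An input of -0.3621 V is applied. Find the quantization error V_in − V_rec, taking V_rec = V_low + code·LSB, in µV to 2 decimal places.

One LSB is 5 V / 32768 = 152.59 µV.
Scaled input = 14010.9414 LSBs, so code = 14011.
Reconstructed: -0.36209106 V.
V_in − V_rec = -8.93555e-06 V = -8.94 µV.

-8.94 µV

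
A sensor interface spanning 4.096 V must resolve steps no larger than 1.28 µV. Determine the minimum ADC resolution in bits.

Number of steps required ≥ 4.096 V / 1.28 µV = 3200000.00.
Need 2^N ≥ 3200000.00; 2^21 = 2097152, 2^22 = 4194304.
Minimum N = 22.

22 bits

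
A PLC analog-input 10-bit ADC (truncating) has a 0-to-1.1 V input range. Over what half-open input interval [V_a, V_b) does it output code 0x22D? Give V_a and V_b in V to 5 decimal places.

[0.59834 V, 0.59941 V)

LSB = 1.1/2^10 = 1.074 mV.
Code 0x22D = 557 decimal.
V_a = V_low + 557·LSB = 0.59834 V; V_b = V_low + 558·LSB = 0.599414 V.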